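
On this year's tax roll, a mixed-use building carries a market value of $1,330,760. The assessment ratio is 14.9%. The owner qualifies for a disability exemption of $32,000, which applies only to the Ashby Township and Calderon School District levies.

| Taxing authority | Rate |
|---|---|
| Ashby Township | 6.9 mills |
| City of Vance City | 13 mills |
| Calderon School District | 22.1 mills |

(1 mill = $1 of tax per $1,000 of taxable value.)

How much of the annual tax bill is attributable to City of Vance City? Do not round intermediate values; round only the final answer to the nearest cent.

Assessed value = $1,330,760 × 0.149 = $198,283.24
City of Vance City taxable value = $198,283.24 (exemption does not apply)
City of Vance City levy = $198,283.24 × 0.013 = $2,577.68212

$2,577.68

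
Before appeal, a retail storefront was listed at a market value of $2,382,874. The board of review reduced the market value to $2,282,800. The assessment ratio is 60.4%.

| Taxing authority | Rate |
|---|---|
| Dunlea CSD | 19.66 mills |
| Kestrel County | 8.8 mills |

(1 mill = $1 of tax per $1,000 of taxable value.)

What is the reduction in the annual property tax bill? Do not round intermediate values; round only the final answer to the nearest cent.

$1,720.26

Old assessed value = $2,382,874 × 0.604 = $1,439,255.896
New assessed value = $2,282,800 × 0.604 = $1,378,811.2
Combined rate = 0.01966 + 0.0088 = 0.02846
Old tax = $1,439,255.896 × 0.02846 = $40,961.22280016
New tax = $1,378,811.2 × 0.02846 = $39,240.966752
Reduction = $40,961.22280016 − $39,240.966752 = $1,720.25604816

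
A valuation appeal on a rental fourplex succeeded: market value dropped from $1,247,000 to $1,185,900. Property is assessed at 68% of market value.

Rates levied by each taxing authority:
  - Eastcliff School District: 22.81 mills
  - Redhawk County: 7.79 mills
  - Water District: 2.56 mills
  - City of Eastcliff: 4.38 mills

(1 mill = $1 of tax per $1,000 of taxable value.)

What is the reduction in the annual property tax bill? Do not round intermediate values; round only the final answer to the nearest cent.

Old assessed value = $1,247,000 × 0.68 = $847,960
New assessed value = $1,185,900 × 0.68 = $806,412
Combined rate = 0.02281 + 0.00779 + 0.00256 + 0.00438 = 0.03754
Old tax = $847,960 × 0.03754 = $31,832.4184
New tax = $806,412 × 0.03754 = $30,272.70648
Reduction = $31,832.4184 − $30,272.70648 = $1,559.71192

$1,559.71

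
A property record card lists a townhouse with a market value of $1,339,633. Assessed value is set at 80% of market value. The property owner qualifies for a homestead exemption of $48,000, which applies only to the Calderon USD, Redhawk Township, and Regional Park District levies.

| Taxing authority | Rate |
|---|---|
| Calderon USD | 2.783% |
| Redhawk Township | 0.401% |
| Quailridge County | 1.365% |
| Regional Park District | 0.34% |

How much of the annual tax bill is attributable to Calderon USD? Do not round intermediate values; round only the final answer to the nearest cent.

Assessed value = $1,339,633 × 0.8 = $1,071,706.4
Calderon USD taxable value = $1,071,706.4 − $48,000 = $1,023,706.4
Calderon USD levy = $1,023,706.4 × 0.02783 = $28,489.749112

$28,489.75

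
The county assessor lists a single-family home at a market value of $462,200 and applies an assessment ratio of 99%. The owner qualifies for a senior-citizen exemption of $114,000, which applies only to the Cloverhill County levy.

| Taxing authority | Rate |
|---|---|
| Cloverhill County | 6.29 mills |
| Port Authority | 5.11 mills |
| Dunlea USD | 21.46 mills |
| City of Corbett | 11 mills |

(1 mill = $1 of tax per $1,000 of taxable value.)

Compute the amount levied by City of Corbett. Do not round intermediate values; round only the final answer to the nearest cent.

Assessed value = $462,200 × 0.99 = $457,578
City of Corbett taxable value = $457,578 (exemption does not apply)
City of Corbett levy = $457,578 × 0.011 = $5,033.358

$5,033.36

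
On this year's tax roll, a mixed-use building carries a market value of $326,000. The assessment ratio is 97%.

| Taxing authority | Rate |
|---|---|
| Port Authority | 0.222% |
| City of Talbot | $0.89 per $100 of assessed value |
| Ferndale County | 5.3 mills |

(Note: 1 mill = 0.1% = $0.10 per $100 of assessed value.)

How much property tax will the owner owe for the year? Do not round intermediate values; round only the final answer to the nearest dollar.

$5,192

Assessed value = $326,000 × 0.97 = $316,220
Port Authority: $316,220 × 0.00222 = $702.0084
City of Talbot: $316,220 × 0.0089 = $2,814.358
Ferndale County: $316,220 × 0.0053 = $1,675.966
Total = $5,192.3324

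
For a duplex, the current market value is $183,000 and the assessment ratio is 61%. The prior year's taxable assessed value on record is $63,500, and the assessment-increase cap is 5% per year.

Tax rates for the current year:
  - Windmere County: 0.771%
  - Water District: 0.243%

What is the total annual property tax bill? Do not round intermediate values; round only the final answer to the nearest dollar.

$676

Uncapped assessed value = $183,000 × 0.61 = $111,630
Cap limit = $63,500 × 1.05 = $66,675
Taxable assessed value = min($111,630, $66,675) = $66,675 (cap binds)
Windmere County: $66,675 × 0.00771 = $514.06425
Water District: $66,675 × 0.00243 = $162.02025
Total = $676.0845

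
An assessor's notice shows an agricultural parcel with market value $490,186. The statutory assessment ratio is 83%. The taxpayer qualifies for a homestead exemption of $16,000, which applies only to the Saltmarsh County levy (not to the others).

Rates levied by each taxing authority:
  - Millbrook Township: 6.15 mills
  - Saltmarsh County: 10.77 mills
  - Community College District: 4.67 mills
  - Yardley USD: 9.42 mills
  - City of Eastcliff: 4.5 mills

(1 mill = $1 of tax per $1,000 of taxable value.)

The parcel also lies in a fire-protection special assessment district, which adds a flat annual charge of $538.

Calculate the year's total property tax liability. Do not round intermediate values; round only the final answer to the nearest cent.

$14,813.08

Assessed value = $490,186 × 0.83 = $406,854.38
Millbrook Township: $406,854.38 × 0.00615 = $2,502.154437
Saltmarsh County: ($406,854.38 − $16,000) × 0.01077 = $390,854.38 × 0.01077 = $4,209.5016726
Community College District: $406,854.38 × 0.00467 = $1,900.0099546
Yardley USD: $406,854.38 × 0.00942 = $3,832.5682596
City of Eastcliff: $406,854.38 × 0.0045 = $1,830.84471
Levies subtotal = $14,275.0790338
Total = $14,275.0790338 + $538 = $14,813.0790338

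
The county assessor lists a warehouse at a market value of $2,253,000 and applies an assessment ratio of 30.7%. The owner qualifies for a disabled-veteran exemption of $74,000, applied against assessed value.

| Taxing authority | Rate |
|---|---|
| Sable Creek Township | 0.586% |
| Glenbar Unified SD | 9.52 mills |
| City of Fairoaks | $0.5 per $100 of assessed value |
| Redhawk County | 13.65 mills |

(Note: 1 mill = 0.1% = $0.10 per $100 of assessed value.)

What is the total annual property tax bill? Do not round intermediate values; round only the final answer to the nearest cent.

$21,019.34

Assessed value = $2,253,000 × 0.307 = $691,671
Taxable value = $691,671 − $74,000 = $617,671
Sable Creek Township: $617,671 × 0.00586 = $3,619.55206
Glenbar Unified SD: $617,671 × 0.00952 = $5,880.22792
City of Fairoaks: $617,671 × 0.005 = $3,088.355
Redhawk County: $617,671 × 0.01365 = $8,431.20915
Total = $21,019.34413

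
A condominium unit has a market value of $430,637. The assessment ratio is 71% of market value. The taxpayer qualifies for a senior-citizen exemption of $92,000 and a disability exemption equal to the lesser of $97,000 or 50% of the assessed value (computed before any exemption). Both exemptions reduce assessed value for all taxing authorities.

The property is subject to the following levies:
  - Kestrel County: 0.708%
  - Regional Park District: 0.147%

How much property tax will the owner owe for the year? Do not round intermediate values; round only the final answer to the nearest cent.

$998.23

Assessed value = $430,637 × 0.71 = $305,752.27
Disability exemption = min($97,000, 50% × $305,752.27) = min($97,000, $152,876.135) = $97,000 (dollar cap binds)
Taxable value = $305,752.27 − $92,000 − $97,000 = $116,752.27
Kestrel County: $116,752.27 × 0.00708 = $826.6060716
Regional Park District: $116,752.27 × 0.00147 = $171.6258369
Total = $998.2319085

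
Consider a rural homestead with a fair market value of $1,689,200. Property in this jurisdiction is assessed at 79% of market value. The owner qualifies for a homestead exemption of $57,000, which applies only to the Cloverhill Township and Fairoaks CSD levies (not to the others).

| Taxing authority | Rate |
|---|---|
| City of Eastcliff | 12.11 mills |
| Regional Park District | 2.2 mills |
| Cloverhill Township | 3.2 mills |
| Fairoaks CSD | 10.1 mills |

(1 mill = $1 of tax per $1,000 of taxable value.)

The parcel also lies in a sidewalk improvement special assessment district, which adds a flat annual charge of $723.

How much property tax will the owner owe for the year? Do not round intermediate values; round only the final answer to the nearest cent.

$36,809.56

Assessed value = $1,689,200 × 0.79 = $1,334,468
City of Eastcliff: $1,334,468 × 0.01211 = $16,160.40748
Regional Park District: $1,334,468 × 0.0022 = $2,935.8296
Cloverhill Township: ($1,334,468 − $57,000) × 0.0032 = $1,277,468 × 0.0032 = $4,087.8976
Fairoaks CSD: ($1,334,468 − $57,000) × 0.0101 = $1,277,468 × 0.0101 = $12,902.4268
Levies subtotal = $36,086.56148
Total = $36,086.56148 + $723 = $36,809.56148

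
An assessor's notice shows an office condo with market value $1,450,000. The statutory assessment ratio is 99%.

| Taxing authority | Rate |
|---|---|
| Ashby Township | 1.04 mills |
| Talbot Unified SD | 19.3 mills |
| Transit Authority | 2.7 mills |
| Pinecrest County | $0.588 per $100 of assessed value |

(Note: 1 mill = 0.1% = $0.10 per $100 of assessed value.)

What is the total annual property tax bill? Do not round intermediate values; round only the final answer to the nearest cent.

$41,514.66

Assessed value = $1,450,000 × 0.99 = $1,435,500
Ashby Township: $1,435,500 × 0.00104 = $1,492.92
Talbot Unified SD: $1,435,500 × 0.0193 = $27,705.15
Transit Authority: $1,435,500 × 0.0027 = $3,875.85
Pinecrest County: $1,435,500 × 0.00588 = $8,440.74
Total = $41,514.66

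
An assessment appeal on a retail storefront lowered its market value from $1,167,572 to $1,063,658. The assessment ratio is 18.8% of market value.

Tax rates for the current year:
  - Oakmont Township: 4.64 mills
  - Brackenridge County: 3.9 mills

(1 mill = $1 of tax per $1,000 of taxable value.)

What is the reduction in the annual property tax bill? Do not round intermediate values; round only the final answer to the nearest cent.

$166.84

Old assessed value = $1,167,572 × 0.188 = $219,503.536
New assessed value = $1,063,658 × 0.188 = $199,967.704
Combined rate = 0.00464 + 0.0039 = 0.00854
Old tax = $219,503.536 × 0.00854 = $1,874.56019744
New tax = $199,967.704 × 0.00854 = $1,707.72419216
Reduction = $1,874.56019744 − $1,707.72419216 = $166.83600528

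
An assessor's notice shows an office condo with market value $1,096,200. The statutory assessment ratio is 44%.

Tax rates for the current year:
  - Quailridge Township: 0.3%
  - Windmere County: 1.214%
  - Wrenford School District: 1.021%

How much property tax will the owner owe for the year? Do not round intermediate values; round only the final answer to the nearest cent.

Assessed value = $1,096,200 × 0.44 = $482,328
Quailridge Township: $482,328 × 0.003 = $1,446.984
Windmere County: $482,328 × 0.01214 = $5,855.46192
Wrenford School District: $482,328 × 0.01021 = $4,924.56888
Total = $1,446.984 + $5,855.46192 + $4,924.56888 = $12,227.0148

$12,227.01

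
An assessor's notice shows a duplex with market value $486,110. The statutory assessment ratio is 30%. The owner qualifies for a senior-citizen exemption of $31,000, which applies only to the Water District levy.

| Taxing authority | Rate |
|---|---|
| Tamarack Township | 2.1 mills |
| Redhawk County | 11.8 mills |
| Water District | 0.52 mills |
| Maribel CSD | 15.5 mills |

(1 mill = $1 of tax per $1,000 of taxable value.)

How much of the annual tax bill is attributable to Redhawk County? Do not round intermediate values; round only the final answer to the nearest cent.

$1,720.83

Assessed value = $486,110 × 0.3 = $145,833
Redhawk County taxable value = $145,833 (exemption does not apply)
Redhawk County levy = $145,833 × 0.0118 = $1,720.8294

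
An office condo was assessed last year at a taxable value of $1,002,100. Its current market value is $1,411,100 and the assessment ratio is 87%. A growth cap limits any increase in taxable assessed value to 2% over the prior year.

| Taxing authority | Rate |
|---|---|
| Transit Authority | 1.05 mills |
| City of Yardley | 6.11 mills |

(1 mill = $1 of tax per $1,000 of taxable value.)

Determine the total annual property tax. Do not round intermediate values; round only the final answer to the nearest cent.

Uncapped assessed value = $1,411,100 × 0.87 = $1,227,657
Cap limit = $1,002,100 × 1.02 = $1,022,142
Taxable assessed value = min($1,227,657, $1,022,142) = $1,022,142 (cap binds)
Transit Authority: $1,022,142 × 0.00105 = $1,073.2491
City of Yardley: $1,022,142 × 0.00611 = $6,245.28762
Total = $7,318.53672

$7,318.54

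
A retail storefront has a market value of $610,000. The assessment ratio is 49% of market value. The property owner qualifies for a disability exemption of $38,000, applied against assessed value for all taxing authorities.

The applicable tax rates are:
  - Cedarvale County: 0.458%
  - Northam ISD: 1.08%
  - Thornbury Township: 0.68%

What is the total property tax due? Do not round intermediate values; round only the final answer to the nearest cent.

$5,786.76

Assessed value = $610,000 × 0.49 = $298,900
Taxable value = $298,900 − $38,000 = $260,900
Cedarvale County: $260,900 × 0.00458 = $1,194.922
Northam ISD: $260,900 × 0.0108 = $2,817.72
Thornbury Township: $260,900 × 0.0068 = $1,774.12
Total = $1,194.922 + $2,817.72 + $1,774.12 = $5,786.762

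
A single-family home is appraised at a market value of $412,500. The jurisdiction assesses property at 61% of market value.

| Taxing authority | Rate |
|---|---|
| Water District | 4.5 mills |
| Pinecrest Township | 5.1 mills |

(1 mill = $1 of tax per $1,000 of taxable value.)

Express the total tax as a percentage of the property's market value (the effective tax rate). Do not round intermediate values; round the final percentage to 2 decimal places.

Assessed value = $412,500 × 0.61 = $251,625
Water District: $251,625 × 0.0045 = $1,132.3125
Pinecrest Township: $251,625 × 0.0051 = $1,283.2875
Total tax = $2,415.6
Effective rate = $2,415.6 ÷ $412,500 = 0.59% of market value

0.59%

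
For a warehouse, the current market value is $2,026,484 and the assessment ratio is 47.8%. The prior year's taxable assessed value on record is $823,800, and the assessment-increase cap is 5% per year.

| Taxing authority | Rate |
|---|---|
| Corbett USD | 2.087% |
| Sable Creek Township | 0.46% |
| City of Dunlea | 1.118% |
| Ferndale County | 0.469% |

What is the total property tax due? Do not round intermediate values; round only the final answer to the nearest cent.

Uncapped assessed value = $2,026,484 × 0.478 = $968,659.352
Cap limit = $823,800 × 1.05 = $864,990
Taxable assessed value = min($968,659.352, $864,990) = $864,990 (cap binds)
Corbett USD: $864,990 × 0.02087 = $18,052.3413
Sable Creek Township: $864,990 × 0.0046 = $3,978.954
City of Dunlea: $864,990 × 0.01118 = $9,670.5882
Ferndale County: $864,990 × 0.00469 = $4,056.8031
Total = $35,758.6866

$35,758.69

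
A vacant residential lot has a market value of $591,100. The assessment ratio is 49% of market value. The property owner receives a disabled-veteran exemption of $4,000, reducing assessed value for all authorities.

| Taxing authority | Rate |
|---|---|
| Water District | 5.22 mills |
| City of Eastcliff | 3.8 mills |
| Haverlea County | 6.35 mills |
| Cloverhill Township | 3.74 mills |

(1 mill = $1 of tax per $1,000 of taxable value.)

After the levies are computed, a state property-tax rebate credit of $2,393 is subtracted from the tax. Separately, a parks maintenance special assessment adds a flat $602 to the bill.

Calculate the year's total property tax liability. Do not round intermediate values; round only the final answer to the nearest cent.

Assessed value = $591,100 × 0.49 = $289,639
Taxable value = $289,639 − $4,000 = $285,639
Water District: $285,639 × 0.00522 = $1,491.03558
City of Eastcliff: $285,639 × 0.0038 = $1,085.4282
Haverlea County: $285,639 × 0.00635 = $1,813.80765
Cloverhill Township: $285,639 × 0.00374 = $1,068.28986
Levies subtotal = $5,458.56129
After credit = $5,458.56129 − $2,393 = $3,065.56129
Total = $3,065.56129 + $602 = $3,667.56129

$3,667.56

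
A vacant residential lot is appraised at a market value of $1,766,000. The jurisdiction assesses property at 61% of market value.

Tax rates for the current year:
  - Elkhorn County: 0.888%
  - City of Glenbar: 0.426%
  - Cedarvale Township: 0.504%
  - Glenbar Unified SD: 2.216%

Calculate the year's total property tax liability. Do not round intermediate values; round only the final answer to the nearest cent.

$43,456.67

Assessed value = $1,766,000 × 0.61 = $1,077,260
Elkhorn County: $1,077,260 × 0.00888 = $9,566.0688
City of Glenbar: $1,077,260 × 0.00426 = $4,589.1276
Cedarvale Township: $1,077,260 × 0.00504 = $5,429.3904
Glenbar Unified SD: $1,077,260 × 0.02216 = $23,872.0816
Total = $9,566.0688 + $4,589.1276 + $5,429.3904 + $23,872.0816 = $43,456.6684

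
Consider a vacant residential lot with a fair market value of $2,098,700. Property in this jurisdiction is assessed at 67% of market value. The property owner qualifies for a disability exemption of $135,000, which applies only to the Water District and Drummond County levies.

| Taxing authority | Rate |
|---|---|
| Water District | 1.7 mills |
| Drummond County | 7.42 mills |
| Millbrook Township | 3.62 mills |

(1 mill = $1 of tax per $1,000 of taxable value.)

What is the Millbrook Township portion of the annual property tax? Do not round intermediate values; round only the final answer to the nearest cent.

$5,090.19

Assessed value = $2,098,700 × 0.67 = $1,406,129
Millbrook Township taxable value = $1,406,129 (exemption does not apply)
Millbrook Township levy = $1,406,129 × 0.00362 = $5,090.18698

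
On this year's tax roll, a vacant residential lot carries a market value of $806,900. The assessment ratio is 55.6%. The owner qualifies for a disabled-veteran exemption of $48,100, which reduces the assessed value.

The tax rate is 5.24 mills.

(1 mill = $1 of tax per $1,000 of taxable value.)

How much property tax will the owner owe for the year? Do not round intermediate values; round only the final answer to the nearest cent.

Assessed value = $806,900 × 0.556 = $448,636.4
Taxable value = $448,636.4 − $48,100 = $400,536.4
Tax = $400,536.4 × 0.00524 = $2,098.810736

$2,098.81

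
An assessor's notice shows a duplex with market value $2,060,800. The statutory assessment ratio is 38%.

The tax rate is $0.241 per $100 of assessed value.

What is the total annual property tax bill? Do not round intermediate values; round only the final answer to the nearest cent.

$1,887.28

Assessed value = $2,060,800 × 0.38 = $783,104
Tax = $783,104 × 0.00241 = $1,887.28064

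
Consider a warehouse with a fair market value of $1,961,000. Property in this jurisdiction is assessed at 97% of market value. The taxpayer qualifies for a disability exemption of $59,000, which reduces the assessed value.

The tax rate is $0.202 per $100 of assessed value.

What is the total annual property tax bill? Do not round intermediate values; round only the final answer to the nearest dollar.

$3,723

Assessed value = $1,961,000 × 0.97 = $1,902,170
Taxable value = $1,902,170 − $59,000 = $1,843,170
Tax = $1,843,170 × 0.00202 = $3,723.2034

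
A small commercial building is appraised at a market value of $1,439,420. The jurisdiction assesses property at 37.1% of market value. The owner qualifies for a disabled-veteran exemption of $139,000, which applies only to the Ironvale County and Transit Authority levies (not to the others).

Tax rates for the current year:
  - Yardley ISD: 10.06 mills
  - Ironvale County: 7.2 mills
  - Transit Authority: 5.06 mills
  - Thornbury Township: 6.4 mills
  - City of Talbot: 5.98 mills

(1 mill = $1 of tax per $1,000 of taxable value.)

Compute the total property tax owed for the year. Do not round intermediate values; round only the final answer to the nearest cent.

$16,826.52

Assessed value = $1,439,420 × 0.371 = $534,024.82
Yardley ISD: $534,024.82 × 0.01006 = $5,372.2896892
Ironvale County: ($534,024.82 − $139,000) × 0.0072 = $395,024.82 × 0.0072 = $2,844.178704
Transit Authority: ($534,024.82 − $139,000) × 0.00506 = $395,024.82 × 0.00506 = $1,998.8255892
Thornbury Township: $534,024.82 × 0.0064 = $3,417.758848
City of Talbot: $534,024.82 × 0.00598 = $3,193.4684236
Total = $16,826.521254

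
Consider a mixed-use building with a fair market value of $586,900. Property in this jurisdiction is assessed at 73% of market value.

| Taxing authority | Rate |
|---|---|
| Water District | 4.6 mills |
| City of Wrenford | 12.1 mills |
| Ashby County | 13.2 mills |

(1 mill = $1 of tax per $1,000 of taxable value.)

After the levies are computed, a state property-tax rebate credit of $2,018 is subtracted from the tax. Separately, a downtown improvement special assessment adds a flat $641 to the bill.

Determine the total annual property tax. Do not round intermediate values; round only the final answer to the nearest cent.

$11,433.27

Assessed value = $586,900 × 0.73 = $428,437
Water District: $428,437 × 0.0046 = $1,970.8102
City of Wrenford: $428,437 × 0.0121 = $5,184.0877
Ashby County: $428,437 × 0.0132 = $5,655.3684
Levies subtotal = $12,810.2663
After credit = $12,810.2663 − $2,018 = $10,792.2663
Total = $10,792.2663 + $641 = $11,433.2663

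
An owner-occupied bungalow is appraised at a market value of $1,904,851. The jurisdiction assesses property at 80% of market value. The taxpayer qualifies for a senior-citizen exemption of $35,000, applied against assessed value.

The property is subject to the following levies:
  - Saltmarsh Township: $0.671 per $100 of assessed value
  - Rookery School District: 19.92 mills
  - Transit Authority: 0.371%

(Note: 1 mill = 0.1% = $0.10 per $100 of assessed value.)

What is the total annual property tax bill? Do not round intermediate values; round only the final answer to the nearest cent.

$45,172.64

Assessed value = $1,904,851 × 0.8 = $1,523,880.8
Taxable value = $1,523,880.8 − $35,000 = $1,488,880.8
Saltmarsh Township: $1,488,880.8 × 0.00671 = $9,990.390168
Rookery School District: $1,488,880.8 × 0.01992 = $29,658.505536
Transit Authority: $1,488,880.8 × 0.00371 = $5,523.747768
Total = $45,172.643472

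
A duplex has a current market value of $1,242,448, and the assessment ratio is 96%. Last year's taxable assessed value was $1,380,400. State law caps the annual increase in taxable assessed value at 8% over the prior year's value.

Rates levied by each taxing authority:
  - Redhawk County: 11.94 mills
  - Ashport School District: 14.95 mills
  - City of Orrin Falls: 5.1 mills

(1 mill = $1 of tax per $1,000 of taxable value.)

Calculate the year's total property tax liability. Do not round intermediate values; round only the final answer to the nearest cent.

Uncapped assessed value = $1,242,448 × 0.96 = $1,192,750.08
Cap limit = $1,380,400 × 1.08 = $1,490,832
Taxable assessed value = min($1,192,750.08, $1,490,832) = $1,192,750.08 (cap does not bind)
Redhawk County: $1,192,750.08 × 0.01194 = $14,241.4359552
Ashport School District: $1,192,750.08 × 0.01495 = $17,831.613696
City of Orrin Falls: $1,192,750.08 × 0.0051 = $6,083.025408
Total = $38,156.0750592

$38,156.08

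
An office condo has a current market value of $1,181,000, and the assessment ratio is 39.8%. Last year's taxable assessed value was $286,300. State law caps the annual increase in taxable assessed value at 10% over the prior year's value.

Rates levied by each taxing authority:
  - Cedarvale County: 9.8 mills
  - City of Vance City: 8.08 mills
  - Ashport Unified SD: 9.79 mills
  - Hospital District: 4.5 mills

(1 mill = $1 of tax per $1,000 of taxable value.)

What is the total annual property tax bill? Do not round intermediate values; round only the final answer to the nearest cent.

Uncapped assessed value = $1,181,000 × 0.398 = $470,038
Cap limit = $286,300 × 1.1 = $314,930
Taxable assessed value = min($470,038, $314,930) = $314,930 (cap binds)
Cedarvale County: $314,930 × 0.0098 = $3,086.314
City of Vance City: $314,930 × 0.00808 = $2,544.6344
Ashport Unified SD: $314,930 × 0.00979 = $3,083.1647
Hospital District: $314,930 × 0.0045 = $1,417.185
Total = $10,131.2981

$10,131.30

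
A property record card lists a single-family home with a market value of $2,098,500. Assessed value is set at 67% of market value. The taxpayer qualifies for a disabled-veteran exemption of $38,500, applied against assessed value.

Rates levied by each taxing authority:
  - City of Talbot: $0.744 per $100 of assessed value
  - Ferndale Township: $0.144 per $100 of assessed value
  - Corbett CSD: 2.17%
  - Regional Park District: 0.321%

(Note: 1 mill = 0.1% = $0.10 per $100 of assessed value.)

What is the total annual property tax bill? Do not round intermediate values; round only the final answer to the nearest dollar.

$46,208

Assessed value = $2,098,500 × 0.67 = $1,405,995
Taxable value = $1,405,995 − $38,500 = $1,367,495
City of Talbot: $1,367,495 × 0.00744 = $10,174.1628
Ferndale Township: $1,367,495 × 0.00144 = $1,969.1928
Corbett CSD: $1,367,495 × 0.0217 = $29,674.6415
Regional Park District: $1,367,495 × 0.00321 = $4,389.65895
Total = $46,207.65605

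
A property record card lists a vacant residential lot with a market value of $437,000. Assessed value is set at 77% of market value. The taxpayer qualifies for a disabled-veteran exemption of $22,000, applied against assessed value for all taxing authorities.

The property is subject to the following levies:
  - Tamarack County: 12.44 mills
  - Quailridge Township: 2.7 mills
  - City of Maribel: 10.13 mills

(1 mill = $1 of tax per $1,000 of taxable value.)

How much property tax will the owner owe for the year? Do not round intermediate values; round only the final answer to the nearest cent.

Assessed value = $437,000 × 0.77 = $336,490
Taxable value = $336,490 − $22,000 = $314,490
Tamarack County: $314,490 × 0.01244 = $3,912.2556
Quailridge Township: $314,490 × 0.0027 = $849.123
City of Maribel: $314,490 × 0.01013 = $3,185.7837
Total = $3,912.2556 + $849.123 + $3,185.7837 = $7,947.1623

$7,947.16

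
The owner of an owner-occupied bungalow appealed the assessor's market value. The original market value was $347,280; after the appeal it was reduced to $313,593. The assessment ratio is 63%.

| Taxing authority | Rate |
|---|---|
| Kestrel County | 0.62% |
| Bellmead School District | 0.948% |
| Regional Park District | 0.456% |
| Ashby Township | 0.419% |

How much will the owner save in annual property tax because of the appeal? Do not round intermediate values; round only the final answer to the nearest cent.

$518.47

Old assessed value = $347,280 × 0.63 = $218,786.4
New assessed value = $313,593 × 0.63 = $197,563.59
Combined rate = 0.0062 + 0.00948 + 0.00456 + 0.00419 = 0.02443
Old tax = $218,786.4 × 0.02443 = $5,344.951752
New tax = $197,563.59 × 0.02443 = $4,826.4785037
Reduction = $5,344.951752 − $4,826.4785037 = $518.4732483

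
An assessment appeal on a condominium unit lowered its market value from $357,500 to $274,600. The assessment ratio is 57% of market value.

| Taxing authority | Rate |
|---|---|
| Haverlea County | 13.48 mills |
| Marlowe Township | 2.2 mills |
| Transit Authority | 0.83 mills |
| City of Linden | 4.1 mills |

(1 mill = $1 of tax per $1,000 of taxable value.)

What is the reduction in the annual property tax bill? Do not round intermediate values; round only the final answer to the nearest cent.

Old assessed value = $357,500 × 0.57 = $203,775
New assessed value = $274,600 × 0.57 = $156,522
Combined rate = 0.01348 + 0.0022 + 0.00083 + 0.0041 = 0.02061
Old tax = $203,775 × 0.02061 = $4,199.80275
New tax = $156,522 × 0.02061 = $3,225.91842
Reduction = $4,199.80275 − $3,225.91842 = $973.88433

$973.88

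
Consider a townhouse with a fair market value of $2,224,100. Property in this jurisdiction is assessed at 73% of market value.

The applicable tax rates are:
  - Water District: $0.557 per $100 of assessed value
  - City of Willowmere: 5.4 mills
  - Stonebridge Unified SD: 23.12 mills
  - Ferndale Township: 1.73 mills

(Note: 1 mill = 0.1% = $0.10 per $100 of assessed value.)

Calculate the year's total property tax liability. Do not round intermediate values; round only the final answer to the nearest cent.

$58,157.10

Assessed value = $2,224,100 × 0.73 = $1,623,593
Water District: $1,623,593 × 0.00557 = $9,043.41301
City of Willowmere: $1,623,593 × 0.0054 = $8,767.4022
Stonebridge Unified SD: $1,623,593 × 0.02312 = $37,537.47016
Ferndale Township: $1,623,593 × 0.00173 = $2,808.81589
Total = $58,157.10126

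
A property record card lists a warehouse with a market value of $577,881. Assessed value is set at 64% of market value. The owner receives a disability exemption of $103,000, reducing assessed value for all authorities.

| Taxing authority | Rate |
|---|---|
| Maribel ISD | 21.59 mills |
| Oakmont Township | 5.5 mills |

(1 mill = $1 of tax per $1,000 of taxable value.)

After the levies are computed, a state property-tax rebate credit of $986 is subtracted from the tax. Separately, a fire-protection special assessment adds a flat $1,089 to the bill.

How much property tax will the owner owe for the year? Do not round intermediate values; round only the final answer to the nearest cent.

$7,331.80

Assessed value = $577,881 × 0.64 = $369,843.84
Taxable value = $369,843.84 − $103,000 = $266,843.84
Maribel ISD: $266,843.84 × 0.02159 = $5,761.1585056
Oakmont Township: $266,843.84 × 0.0055 = $1,467.64112
Levies subtotal = $7,228.7996256
After credit = $7,228.7996256 − $986 = $6,242.7996256
Total = $6,242.7996256 + $1,089 = $7,331.7996256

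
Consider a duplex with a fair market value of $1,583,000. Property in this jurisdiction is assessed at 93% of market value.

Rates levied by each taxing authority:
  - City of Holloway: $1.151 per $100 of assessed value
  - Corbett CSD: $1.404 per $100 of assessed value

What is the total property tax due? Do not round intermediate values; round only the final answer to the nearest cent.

Assessed value = $1,583,000 × 0.93 = $1,472,190
City of Holloway: $1,472,190 × 0.01151 = $16,944.9069
Corbett CSD: $1,472,190 × 0.01404 = $20,669.5476
Total = $16,944.9069 + $20,669.5476 = $37,614.4545

$37,614.45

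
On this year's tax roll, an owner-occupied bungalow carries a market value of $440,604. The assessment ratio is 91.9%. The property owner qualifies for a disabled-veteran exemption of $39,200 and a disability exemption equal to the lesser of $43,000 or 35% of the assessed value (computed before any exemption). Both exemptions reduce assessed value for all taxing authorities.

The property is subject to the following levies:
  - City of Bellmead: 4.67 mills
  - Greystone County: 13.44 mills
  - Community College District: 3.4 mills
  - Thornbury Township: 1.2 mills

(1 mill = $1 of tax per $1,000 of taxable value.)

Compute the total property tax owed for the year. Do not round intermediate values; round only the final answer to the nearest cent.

$7,328.86

Assessed value = $440,604 × 0.919 = $404,915.076
Disability exemption = min($43,000, 35% × $404,915.076) = min($43,000, $141,720.2766) = $43,000 (dollar cap binds)
Taxable value = $404,915.076 − $39,200 − $43,000 = $322,715.076
City of Bellmead: $322,715.076 × 0.00467 = $1,507.07940492
Greystone County: $322,715.076 × 0.01344 = $4,337.29062144
Community College District: $322,715.076 × 0.0034 = $1,097.2312584
Thornbury Township: $322,715.076 × 0.0012 = $387.2580912
Total = $7,328.85937596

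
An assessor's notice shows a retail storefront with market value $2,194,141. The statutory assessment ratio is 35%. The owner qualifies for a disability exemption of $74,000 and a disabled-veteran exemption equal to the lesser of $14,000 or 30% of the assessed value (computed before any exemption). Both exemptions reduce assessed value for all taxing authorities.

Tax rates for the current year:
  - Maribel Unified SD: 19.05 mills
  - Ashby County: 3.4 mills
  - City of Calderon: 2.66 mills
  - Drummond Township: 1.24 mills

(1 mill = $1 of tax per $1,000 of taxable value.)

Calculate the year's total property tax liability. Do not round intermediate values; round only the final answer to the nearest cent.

$17,916.67

Assessed value = $2,194,141 × 0.35 = $767,949.35
Disabled-veteran exemption = min($14,000, 30% × $767,949.35) = min($14,000, $230,384.805) = $14,000 (dollar cap binds)
Taxable value = $767,949.35 − $74,000 − $14,000 = $679,949.35
Maribel Unified SD: $679,949.35 × 0.01905 = $12,953.0351175
Ashby County: $679,949.35 × 0.0034 = $2,311.82779
City of Calderon: $679,949.35 × 0.00266 = $1,808.665271
Drummond Township: $679,949.35 × 0.00124 = $843.137194
Total = $17,916.6653725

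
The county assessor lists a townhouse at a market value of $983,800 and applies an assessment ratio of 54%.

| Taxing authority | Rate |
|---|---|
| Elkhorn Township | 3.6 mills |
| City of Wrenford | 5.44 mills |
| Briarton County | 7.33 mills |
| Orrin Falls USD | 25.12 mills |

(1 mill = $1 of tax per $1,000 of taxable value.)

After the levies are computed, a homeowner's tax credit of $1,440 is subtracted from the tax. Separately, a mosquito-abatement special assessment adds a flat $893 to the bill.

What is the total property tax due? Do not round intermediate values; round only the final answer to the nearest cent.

$21,494.65

Assessed value = $983,800 × 0.54 = $531,252
Elkhorn Township: $531,252 × 0.0036 = $1,912.5072
City of Wrenford: $531,252 × 0.00544 = $2,890.01088
Briarton County: $531,252 × 0.00733 = $3,894.07716
Orrin Falls USD: $531,252 × 0.02512 = $13,345.05024
Levies subtotal = $22,041.64548
After credit = $22,041.64548 − $1,440 = $20,601.64548
Total = $20,601.64548 + $893 = $21,494.64548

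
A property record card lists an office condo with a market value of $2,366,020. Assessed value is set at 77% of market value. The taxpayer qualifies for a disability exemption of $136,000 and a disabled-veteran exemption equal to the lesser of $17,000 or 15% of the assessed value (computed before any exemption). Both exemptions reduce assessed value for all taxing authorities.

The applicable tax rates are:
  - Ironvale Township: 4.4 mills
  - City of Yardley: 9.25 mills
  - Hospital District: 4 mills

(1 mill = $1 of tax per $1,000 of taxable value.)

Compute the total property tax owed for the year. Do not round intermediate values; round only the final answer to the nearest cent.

$29,454.94

Assessed value = $2,366,020 × 0.77 = $1,821,835.4
Disabled-veteran exemption = min($17,000, 15% × $1,821,835.4) = min($17,000, $273,275.31) = $17,000 (dollar cap binds)
Taxable value = $1,821,835.4 − $136,000 − $17,000 = $1,668,835.4
Ironvale Township: $1,668,835.4 × 0.0044 = $7,342.87576
City of Yardley: $1,668,835.4 × 0.00925 = $15,436.72745
Hospital District: $1,668,835.4 × 0.004 = $6,675.3416
Total = $29,454.94481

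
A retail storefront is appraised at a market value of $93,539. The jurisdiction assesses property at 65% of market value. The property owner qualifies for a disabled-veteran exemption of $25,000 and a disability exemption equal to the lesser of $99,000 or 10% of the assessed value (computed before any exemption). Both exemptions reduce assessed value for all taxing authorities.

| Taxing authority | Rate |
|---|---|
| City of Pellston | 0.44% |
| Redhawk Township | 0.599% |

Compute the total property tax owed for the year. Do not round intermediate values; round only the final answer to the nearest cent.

Assessed value = $93,539 × 0.65 = $60,800.35
Disability exemption = min($99,000, 10% × $60,800.35) = min($99,000, $6,080.035) = $6,080.035 (percentage binds)
Taxable value = $60,800.35 − $25,000 − $6,080.035 = $29,720.315
City of Pellston: $29,720.315 × 0.0044 = $130.769386
Redhawk Township: $29,720.315 × 0.00599 = $178.02468685
Total = $308.79407285

$308.79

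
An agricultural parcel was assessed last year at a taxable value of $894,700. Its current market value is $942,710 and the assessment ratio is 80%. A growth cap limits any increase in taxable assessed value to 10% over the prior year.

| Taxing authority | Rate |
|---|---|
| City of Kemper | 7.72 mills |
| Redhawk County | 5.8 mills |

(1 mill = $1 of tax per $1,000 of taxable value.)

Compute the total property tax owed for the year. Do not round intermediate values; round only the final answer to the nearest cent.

Uncapped assessed value = $942,710 × 0.8 = $754,168
Cap limit = $894,700 × 1.1 = $984,170
Taxable assessed value = min($754,168, $984,170) = $754,168 (cap does not bind)
City of Kemper: $754,168 × 0.00772 = $5,822.17696
Redhawk County: $754,168 × 0.0058 = $4,374.1744
Total = $10,196.35136

$10,196.35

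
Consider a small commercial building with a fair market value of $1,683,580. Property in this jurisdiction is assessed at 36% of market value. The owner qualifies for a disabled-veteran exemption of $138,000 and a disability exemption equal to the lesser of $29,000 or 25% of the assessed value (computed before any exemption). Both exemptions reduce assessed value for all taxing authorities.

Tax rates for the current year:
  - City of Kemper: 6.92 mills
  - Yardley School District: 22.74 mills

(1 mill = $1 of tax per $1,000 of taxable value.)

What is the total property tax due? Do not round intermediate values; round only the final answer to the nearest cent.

Assessed value = $1,683,580 × 0.36 = $606,088.8
Disability exemption = min($29,000, 25% × $606,088.8) = min($29,000, $151,522.2) = $29,000 (dollar cap binds)
Taxable value = $606,088.8 − $138,000 − $29,000 = $439,088.8
City of Kemper: $439,088.8 × 0.00692 = $3,038.494496
Yardley School District: $439,088.8 × 0.02274 = $9,984.879312
Total = $13,023.373808

$13,023.37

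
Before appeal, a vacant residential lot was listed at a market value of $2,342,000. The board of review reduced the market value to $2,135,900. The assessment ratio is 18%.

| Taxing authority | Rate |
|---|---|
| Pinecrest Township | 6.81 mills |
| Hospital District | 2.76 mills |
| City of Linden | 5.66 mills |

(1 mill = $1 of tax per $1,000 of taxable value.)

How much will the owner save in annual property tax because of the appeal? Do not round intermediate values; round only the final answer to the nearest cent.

$565.00

Old assessed value = $2,342,000 × 0.18 = $421,560
New assessed value = $2,135,900 × 0.18 = $384,462
Combined rate = 0.00681 + 0.00276 + 0.00566 = 0.01523
Old tax = $421,560 × 0.01523 = $6,420.3588
New tax = $384,462 × 0.01523 = $5,855.35626
Reduction = $6,420.3588 − $5,855.35626 = $565.00254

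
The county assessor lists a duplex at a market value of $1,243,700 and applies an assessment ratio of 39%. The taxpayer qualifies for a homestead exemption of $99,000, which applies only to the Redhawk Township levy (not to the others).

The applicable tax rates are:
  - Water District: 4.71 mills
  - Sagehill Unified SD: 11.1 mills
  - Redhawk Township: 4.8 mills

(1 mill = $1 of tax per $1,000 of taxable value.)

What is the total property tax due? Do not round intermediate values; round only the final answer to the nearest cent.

Assessed value = $1,243,700 × 0.39 = $485,043
Water District: $485,043 × 0.00471 = $2,284.55253
Sagehill Unified SD: $485,043 × 0.0111 = $5,383.9773
Redhawk Township: ($485,043 − $99,000) × 0.0048 = $386,043 × 0.0048 = $1,853.0064
Total = $9,521.53623

$9,521.54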